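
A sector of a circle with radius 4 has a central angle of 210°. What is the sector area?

Sector area = π(4²)(7/12) = 28*pi/3

28*pi/3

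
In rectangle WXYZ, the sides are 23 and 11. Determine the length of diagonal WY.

A rectangle's diagonal splits it into two right triangles, with the diagonal as the hypotenuse.
By the Pythagorean theorem, d^2 = 23^2 + 11^2 = 650.
Therefore d = sqrt(650) = 5*sqrt(26).

5*sqrt(26)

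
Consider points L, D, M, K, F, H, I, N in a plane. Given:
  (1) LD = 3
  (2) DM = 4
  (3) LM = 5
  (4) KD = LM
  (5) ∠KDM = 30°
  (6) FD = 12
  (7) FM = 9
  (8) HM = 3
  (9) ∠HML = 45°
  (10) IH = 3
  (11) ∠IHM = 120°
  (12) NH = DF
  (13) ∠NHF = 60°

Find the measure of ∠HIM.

Step 1: By the law of cosines on triangle IHM: IM² = 3² + 3² − 2·3·3·cos(120°) = 27, so IM = 3·√3.
Step 2: By the inverse law of cosines on triangle HIM: cos(∠HIM) = (3² + (3·√3)² − 3²) / (2·3·3·√3) = 27/31.18 = 0.866, so ∠HIM = 30°.

Therefore, the measure of angle ∠HIM = 30°.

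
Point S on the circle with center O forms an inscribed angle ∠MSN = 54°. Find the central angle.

Central angle = 2 × 54° = 108° (inscribed angle theorem).

108°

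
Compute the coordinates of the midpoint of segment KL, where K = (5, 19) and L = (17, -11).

M = ((x₁ + x₂)/2, (y₁ + y₂)/2)
= ((5 + 17)/2, (19 + -11)/2)
= (22/2, 8/2) = (11, 4)

(11, 4)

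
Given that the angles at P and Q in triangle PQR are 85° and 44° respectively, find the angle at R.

By the triangle angle sum property, the three interior angles of any triangle add up to 180°.
We know angle P = 85° and angle Q = 44°, so their sum is 129°.
Therefore angle R = 180° - 129° = 51°.

51 degrees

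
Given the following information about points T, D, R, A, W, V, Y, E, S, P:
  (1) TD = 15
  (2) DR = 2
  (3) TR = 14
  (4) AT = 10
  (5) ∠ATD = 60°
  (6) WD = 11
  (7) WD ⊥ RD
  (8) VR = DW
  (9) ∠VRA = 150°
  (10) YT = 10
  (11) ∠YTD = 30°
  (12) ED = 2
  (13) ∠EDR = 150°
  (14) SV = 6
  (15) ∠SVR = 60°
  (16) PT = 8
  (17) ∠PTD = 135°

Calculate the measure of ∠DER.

Step 1: By the law of cosines on triangle EDR: ER² = 2² + 2² − 2·2·2·cos(150°) = 14.93, so ER ≈ 3.86.
Step 2: By the inverse law of cosines on triangle DER: cos(∠DER) = (2² + 3.86² − 2²) / (2·2·3.86) = 14.93/15.45 = 0.9659, so ∠DER = 15°.

Therefore, the measure of angle ∠DER = 15°.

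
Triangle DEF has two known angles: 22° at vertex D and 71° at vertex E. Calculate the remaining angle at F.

The interior angles sum to 180°: angle F = 180 - 22 - 71 = 87°.
The triangle is acute (angles 22°, 71°, 87°).

87 degrees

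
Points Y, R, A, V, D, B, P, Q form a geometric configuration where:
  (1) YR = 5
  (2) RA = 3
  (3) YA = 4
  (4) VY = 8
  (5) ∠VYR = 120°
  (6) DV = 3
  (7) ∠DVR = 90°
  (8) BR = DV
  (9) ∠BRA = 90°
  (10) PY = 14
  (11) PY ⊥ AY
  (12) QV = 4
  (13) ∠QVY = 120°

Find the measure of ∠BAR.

From the given relations: BR = DV = 3.
Step 1: By the law of cosines on triangle ARB: AB² = 3² + 3² − 2·3·3·cos(90°) = 18, so AB = 3·√2.
Step 2: By the inverse law of cosines on triangle BAR: cos(∠BAR) = ((3·√2)² + 3² − 3²) / (2·3·√2·3) = 18/25.46 = 0.7071, so ∠BAR = 45°.

Therefore, the measure of angle ∠BAR = 45°.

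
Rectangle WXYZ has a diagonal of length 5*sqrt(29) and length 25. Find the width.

b = sqrt(d^2 - a^2) = sqrt(725 - 625) = sqrt(100) = 10

10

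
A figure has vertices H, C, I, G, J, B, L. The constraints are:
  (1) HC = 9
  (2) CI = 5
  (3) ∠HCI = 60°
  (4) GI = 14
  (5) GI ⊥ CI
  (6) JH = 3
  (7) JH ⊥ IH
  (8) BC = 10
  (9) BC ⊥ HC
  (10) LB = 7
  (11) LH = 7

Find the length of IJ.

Step 1: By the law of cosines on triangle HCI: HI² = 9² + 5² − 2·9·5·cos(60°) = 61, so HI = √61.
Step 2: By the law of cosines on triangle IHJ: IJ² = √61² + 3² − 2·√61·3·cos(90°) = 70, so IJ = √70.

Therefore, the length of IJ = √70.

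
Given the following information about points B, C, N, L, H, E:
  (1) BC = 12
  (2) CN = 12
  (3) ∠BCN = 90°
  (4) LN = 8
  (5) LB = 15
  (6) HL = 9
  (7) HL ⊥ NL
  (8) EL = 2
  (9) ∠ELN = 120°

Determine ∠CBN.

Step 1: By the law of cosines on triangle BCN: BN² = 12² + 12² − 2·12·12·cos(90°) = 288, so BN = 12·√2.
Step 2: By the inverse law of cosines on triangle CBN: cos(∠CBN) = (12² + (12·√2)² − 12²) / (2·12·12·√2) = 288/407.29 = 0.7071, so ∠CBN = 45°.

Therefore, the measure of angle ∠CBN = 45°.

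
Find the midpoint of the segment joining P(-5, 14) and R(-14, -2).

M = ((x₁ + x₂)/2, (y₁ + y₂)/2)
= ((-5 + -14)/2, (14 + -2)/2)
= (-19/2, 12/2) = (-19/2, 6)

(-19/2, 6)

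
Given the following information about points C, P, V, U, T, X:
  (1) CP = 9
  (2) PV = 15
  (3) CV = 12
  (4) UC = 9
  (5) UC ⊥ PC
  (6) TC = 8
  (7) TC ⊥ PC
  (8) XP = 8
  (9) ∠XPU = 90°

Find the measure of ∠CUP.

Step 1: By the law of cosines on triangle UCP: UP² = 9² + 9² − 2·9·9·cos(90°) = 162, so UP = 9·√2.
Step 2: By the inverse law of cosines on triangle CUP: cos(∠CUP) = (9² + (9·√2)² − 9²) / (2·9·9·√2) = 162/229.1 = 0.7071, so ∠CUP = 45°.

Therefore, the measure of angle ∠CUP = 45°.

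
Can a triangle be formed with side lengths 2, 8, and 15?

Check the triangle inequality: 2 + 8 = 10 ≤ 15.
Since the sum of two sides does not exceed the third, no triangle can be formed.

No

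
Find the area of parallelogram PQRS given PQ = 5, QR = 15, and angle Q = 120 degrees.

Area = 5 * 15 * sin(120°) = 75 * sqrt(3)/2 = 75*sqrt(3)/2

75*sqrt(3)/2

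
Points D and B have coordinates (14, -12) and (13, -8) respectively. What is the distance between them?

d = sqrt((-1)^2 + (4)^2) = sqrt(17)

sqrt(17)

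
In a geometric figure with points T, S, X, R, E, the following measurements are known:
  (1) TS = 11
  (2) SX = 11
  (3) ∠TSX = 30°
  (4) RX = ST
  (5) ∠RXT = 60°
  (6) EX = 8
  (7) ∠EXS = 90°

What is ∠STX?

Step 1: By the law of cosines on triangle TSX: TX² = 11² + 11² − 2·11·11·cos(30°) = 32.42, so TX ≈ 5.69.
Step 2: By the inverse law of cosines on triangle STX: cos(∠STX) = (11² + 5.69² − 11²) / (2·11·5.69) = 32.42/125.27 = 0.2588, so ∠STX = 75°.

Therefore, the measure of angle ∠STX = 75°.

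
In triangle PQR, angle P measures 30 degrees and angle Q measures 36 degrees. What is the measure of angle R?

By the triangle angle sum property, the three interior angles of any triangle add up to 180°.
We know angle P = 30° and angle Q = 36°, so their sum is 66°.
Therefore angle R = 180° - 66° = 114°.

114 degrees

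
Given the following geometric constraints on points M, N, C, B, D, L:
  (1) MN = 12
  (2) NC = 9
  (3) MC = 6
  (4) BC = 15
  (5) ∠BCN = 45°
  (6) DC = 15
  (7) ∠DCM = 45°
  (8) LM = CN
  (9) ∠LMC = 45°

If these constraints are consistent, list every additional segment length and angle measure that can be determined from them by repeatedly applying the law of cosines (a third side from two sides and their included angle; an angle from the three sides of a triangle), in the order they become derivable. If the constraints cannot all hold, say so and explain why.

The constraints are consistent. Derivable facts, in order:
After 1 step:
- CL ≈ 6.37
- MD ≈ 11.56
- NB ≈ 10.73
- ∠CMN = 46.57°
- ∠CNM = 28.96°
- ∠MCN = 104.48°
After 2 steps:
- ∠BNC = 98.61°
- ∠CBN = 36.39°
- ∠CDM = 21.52°
- ∠CLM = 41.73°
- ∠CMD = 113.48°
- ∠LCM = 93.27°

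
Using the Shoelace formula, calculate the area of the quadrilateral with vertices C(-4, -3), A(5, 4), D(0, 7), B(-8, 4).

The Shoelace formula works by pairing each vertex with the next (cycling back to the first).
For each pair, compute x_i*y_(i+1) - x_(i+1)*y_i:
  (-4*4 - 5*-3) = -1
  (5*7 - 0*4) = 35
  (0*4 - -8*7) = 56
  (-8*-3 - -4*4) = 40
Taking half the absolute value of the total: Area = (1/2)(130) = 65.

65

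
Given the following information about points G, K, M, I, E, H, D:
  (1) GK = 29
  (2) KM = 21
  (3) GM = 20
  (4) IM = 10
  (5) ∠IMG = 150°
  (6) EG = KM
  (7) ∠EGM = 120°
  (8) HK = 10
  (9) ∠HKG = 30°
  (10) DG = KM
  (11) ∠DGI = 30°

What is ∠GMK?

Step 1: By the inverse law of cosines on triangle GMK: cos(∠GMK) = (20² + 21² − 29²) / (2·20·21) = 0/840 = 0, so ∠GMK = 90°.

Therefore, the measure of angle ∠GMK = 90°.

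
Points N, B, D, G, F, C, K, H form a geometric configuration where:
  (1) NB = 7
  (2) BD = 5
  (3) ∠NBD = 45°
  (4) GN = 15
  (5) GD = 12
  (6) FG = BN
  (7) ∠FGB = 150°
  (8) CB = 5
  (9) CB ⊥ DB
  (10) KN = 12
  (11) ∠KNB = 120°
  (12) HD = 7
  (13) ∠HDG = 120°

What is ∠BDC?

Step 1: By the law of cosines on triangle DBC: DC² = 5² + 5² − 2·5·5·cos(90°) = 50, so DC = 5·√2.
Step 2: By the inverse law of cosines on triangle BDC: cos(∠BDC) = (5² + (5·√2)² − 5²) / (2·5·5·√2) = 50/70.71 = 0.7071, so ∠BDC = 45°.

Therefore, the measure of angle ∠BDC = 45°.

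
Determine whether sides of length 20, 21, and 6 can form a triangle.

Yes.
The triangle inequality requires that the sum of any two sides exceeds the third.
Here 6 + 20 = 26 > 21, so the condition is met.

Yes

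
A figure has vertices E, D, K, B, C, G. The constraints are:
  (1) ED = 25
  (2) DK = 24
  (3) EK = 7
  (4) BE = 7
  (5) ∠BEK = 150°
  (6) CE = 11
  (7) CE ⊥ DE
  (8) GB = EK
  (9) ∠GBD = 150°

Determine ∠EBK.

Step 1: By the law of cosines on triangle BEK: BK² = 7² + 7² − 2·7·7·cos(150°) = 182.87, so BK ≈ 13.52.
Step 2: By the inverse law of cosines on triangle EBK: cos(∠EBK) = (7² + 13.52² − 7²) / (2·7·13.52) = 182.87/189.32 = 0.9659, so ∠EBK = 15°.

Therefore, the measure of angle ∠EBK = 15°.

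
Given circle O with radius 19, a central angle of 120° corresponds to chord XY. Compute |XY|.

Chord = 2(19) sin(60°) = 19*sqrt(3)

19*sqrt(3)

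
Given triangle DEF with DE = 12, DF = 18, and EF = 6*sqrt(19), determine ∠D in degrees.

cos(D) = (12² + 18² - (6*sqrt(19))²) / (2 × 12 × 18) = -1/2, so D = arccos(-1/2) = 120°.

120°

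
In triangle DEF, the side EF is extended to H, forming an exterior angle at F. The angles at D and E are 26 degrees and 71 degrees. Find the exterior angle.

By the exterior angle theorem, an exterior angle of a triangle equals the sum of the two remote interior angles.
Exterior angle = angle D + angle E
Exterior angle = 26 + 71 = 97 degrees

97 degrees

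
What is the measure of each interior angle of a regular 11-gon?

Each interior angle of a regular n-gon is (n - 2) * 180 / n.
For n = 11: (11 - 2) * 180 / 11 = 1620/11 = 1620/11 degrees.

1620/11 degrees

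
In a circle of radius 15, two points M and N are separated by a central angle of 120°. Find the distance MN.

Chord = 2(15) sin(60°) = 15*sqrt(3)

15*sqrt(3)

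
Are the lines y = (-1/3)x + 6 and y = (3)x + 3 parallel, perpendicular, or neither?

Slope of line 1: m1 = -1/3
Slope of line 2: m2 = 3
m1 * m2 = (-1/3) * (3) = -1 = -1, so the lines are perpendicular.

Perpendicular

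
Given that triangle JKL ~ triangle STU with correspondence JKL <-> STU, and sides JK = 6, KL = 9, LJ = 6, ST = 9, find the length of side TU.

k = 9/6 = 3/2. TU = 3/2 * 9 = 27/2.

27/2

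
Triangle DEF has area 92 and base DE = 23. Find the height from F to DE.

Area = (1/2) * base * height
height = 2 * Area / base
height = 2 * 92 / 23
height = 184 / 23
height = 8

8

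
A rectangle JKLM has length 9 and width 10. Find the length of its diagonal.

d = sqrt(9^2 + 10^2) = sqrt(181)

sqrt(181)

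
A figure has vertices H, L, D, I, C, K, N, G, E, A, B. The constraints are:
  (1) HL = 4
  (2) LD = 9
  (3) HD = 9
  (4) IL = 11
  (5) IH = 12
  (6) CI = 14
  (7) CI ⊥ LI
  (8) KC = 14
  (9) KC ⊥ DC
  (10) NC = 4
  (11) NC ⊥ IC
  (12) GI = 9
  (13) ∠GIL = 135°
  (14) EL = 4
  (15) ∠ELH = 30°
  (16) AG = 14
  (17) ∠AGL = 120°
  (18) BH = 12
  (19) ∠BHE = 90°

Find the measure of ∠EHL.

Step 1: By the law of cosines on triangle HLE: HE² = 4² + 4² − 2·4·4·cos(30°) = 4.29, so HE ≈ 2.07.
Step 2: By the inverse law of cosines on triangle EHL: cos(∠EHL) = (2.07² + 4² − 4²) / (2·2.07·4) = 4.29/16.56 = 0.2588, so ∠EHL = 75°.

Therefore, the measure of angle ∠EHL = 75°.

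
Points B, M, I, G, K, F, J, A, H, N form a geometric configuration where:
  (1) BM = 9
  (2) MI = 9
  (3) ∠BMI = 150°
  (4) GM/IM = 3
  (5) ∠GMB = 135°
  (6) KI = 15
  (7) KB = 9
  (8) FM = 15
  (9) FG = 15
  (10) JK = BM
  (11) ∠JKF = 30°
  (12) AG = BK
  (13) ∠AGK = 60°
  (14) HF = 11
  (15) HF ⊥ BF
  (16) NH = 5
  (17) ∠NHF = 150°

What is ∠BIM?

Step 1: By the law of cosines on triangle IMB: IB² = 9² + 9² − 2·9·9·cos(150°) = 302.3, so IB ≈ 17.39.
Step 2: By the inverse law of cosines on triangle BIM: cos(∠BIM) = (17.39² + 9² − 9²) / (2·17.39·9) = 302.3/312.96 = 0.9659, so ∠BIM = 15°.

Therefore, the measure of angle ∠BIM = 15°.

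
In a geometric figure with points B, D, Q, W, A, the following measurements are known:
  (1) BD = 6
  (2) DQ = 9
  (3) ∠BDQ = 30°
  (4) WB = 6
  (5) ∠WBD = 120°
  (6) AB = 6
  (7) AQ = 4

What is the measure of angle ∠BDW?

Step 1: By the law of cosines on triangle DBW: DW² = 6² + 6² − 2·6·6·cos(120°) = 108, so DW = 6·√3.
Step 2: By the inverse law of cosines on triangle BDW: cos(∠BDW) = (6² + (6·√3)² − 6²) / (2·6·6·√3) = 108/124.71 = 0.866, so ∠BDW = 30°.

Therefore, the measure of angle ∠BDW = 30°.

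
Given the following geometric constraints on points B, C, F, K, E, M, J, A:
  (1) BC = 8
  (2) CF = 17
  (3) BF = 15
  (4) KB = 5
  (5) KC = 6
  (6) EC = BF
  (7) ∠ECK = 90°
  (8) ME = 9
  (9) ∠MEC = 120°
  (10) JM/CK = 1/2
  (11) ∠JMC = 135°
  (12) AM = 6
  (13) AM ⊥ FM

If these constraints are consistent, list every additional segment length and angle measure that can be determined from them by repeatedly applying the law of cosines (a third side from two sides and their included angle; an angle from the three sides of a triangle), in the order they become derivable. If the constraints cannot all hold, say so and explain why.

The constraints are consistent. Derivable facts, in order:
After 1 step:
- CM = 21
- KE = 3·√29
- ∠BCF = 61.93°
- ∠BCK = 38.62°
- ∠BFC = 28.07°
- ∠BKC = 92.87°
- ∠CBF = 90°
- ∠CBK = 48.51°
After 2 steps:
- CJ ≈ 23.22
- ∠CEK = 21.8°
- ∠CKE = 68.2°
- ∠CME = 38.21°
- ∠ECM = 21.79°
After 3 steps:
- ∠CJM = 39.76°
- ∠JCM = 5.24°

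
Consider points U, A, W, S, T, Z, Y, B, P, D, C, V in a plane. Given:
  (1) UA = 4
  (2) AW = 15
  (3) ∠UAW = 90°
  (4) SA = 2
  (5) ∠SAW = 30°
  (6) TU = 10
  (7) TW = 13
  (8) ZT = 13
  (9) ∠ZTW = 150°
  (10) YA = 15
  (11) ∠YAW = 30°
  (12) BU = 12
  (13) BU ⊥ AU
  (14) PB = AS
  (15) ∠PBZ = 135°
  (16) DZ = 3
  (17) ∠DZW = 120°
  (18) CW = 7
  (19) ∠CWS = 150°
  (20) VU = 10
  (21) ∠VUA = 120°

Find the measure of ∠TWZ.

Step 1: By the law of cosines on triangle WTZ: WZ² = 13² + 13² − 2·13·13·cos(150°) = 630.72, so WZ ≈ 25.11.
Step 2: By the inverse law of cosines on triangle TWZ: cos(∠TWZ) = (13² + 25.11² − 13²) / (2·13·25.11) = 630.72/652.97 = 0.9659, so ∠TWZ = 15°.

Therefore, the measure of angle ∠TWZ = 15°.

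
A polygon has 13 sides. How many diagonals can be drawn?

Total line segments between 13 vertices = C(13,2) = 78.
Subtract the 13 sides: 78 - 13 = 65 diagonals.

65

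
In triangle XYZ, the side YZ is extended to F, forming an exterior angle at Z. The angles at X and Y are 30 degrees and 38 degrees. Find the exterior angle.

By the exterior angle theorem, an exterior angle of a triangle equals the sum of the two remote interior angles.
Exterior angle = angle X + angle Y
Exterior angle = 30 + 38 = 68 degrees

68 degrees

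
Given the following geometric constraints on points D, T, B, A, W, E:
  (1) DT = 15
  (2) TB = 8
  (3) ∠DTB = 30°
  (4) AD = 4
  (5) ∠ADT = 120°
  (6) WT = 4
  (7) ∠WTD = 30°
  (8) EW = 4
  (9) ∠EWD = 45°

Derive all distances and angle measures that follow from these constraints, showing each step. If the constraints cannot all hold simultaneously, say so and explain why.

The constraints are consistent.

Step 1: From DT = 15, TB = 8, and ∠DTB = 30°, by the law of cosines:
  DB² = DT² + TB² - 2·DT·TB·cos(30°) = 225 + 64 - 207.8 = 81.15
  DB ≈ 9.01

Step 2: From DT = 15, TW = 4, and ∠DTW = 30°, by the law of cosines:
  DW² = DT² + TW² - 2·DT·TW·cos(30°) = 225 + 16 - 103.9 = 137.1
  DW ≈ 11.71

Step 3: From TD = 15, DA = 4, and ∠TDA = 120°, by the law of cosines:
  TA² = TD² + DA² - 2·TD·DA·cos(120°) = 225 + 16 + 60 = 301
  TA ≈ 17.35

Step 4: From DW = 11.71, WE = 4, and ∠DWE = 45°, by the law of cosines:
  DE² = DW² + WE² - 2·DW·WE·cos(45°) = 137.1 + 16 - 66.23 = 86.85
  DE ≈ 9.32

Step 5: From DB = 9.01, DT = 15, BT = 8, by the inverse law of cosines:
  cos(∠BDT) = (DB² + DT² - BT²) / (2·DB·DT)
  ∠BDT = 26.36°

Step 6: From DT = 15, DW = 11.71, TW = 4, by the inverse law of cosines:
  cos(∠TDW) = (DT² + DW² - TW²) / (2·DT·DW)
  ∠TDW = 9.84°

Step 7: From TA = 17.35, TD = 15, AD = 4, by the inverse law of cosines:
  cos(∠ATD) = (TA² + TD² - AD²) / (2·TA·TD)
  ∠ATD = 11.52°

Step 8: From BD = 9.01, BT = 8, DT = 15, by the inverse law of cosines:
  cos(∠DBT) = (BD² + BT² - DT²) / (2·BD·BT)
  ∠DBT = 123.64°

Step 9: From AD = 4, AT = 17.35, DT = 15, by the inverse law of cosines:
  cos(∠DAT) = (AD² + AT² - DT²) / (2·AD·AT)
  ∠DAT = 48.48°

Step 10: From WD = 11.71, WT = 4, DT = 15, by the inverse law of cosines:
  cos(∠DWT) = (WD² + WT² - DT²) / (2·WD·WT)
  ∠DWT = 140.16°

Step 11: From DE = 9.32, DW = 11.71, EW = 4, by the inverse law of cosines:
  cos(∠EDW) = (DE² + DW² - EW²) / (2·DE·DW)
  ∠EDW = 17.67°

Step 12: From ED = 9.32, EW = 4, DW = 11.71, by the inverse law of cosines:
  cos(∠DEW) = (ED² + EW² - DW²) / (2·ED·EW)
  ∠DEW = 117.33°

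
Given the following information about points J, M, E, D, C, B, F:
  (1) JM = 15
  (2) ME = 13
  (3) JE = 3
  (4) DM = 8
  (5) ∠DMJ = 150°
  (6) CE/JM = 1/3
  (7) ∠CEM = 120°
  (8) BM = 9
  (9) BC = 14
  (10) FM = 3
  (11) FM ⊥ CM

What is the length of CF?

From the given relations: CE = 1/3·JM = 1/3·15 = 5.
Step 1: By the law of cosines on triangle CEM: CM² = 5² + 13² − 2·5·13·cos(120°) = 259, so CM ≈ 16.09.
Step 2: By the law of cosines on triangle CMF: CF² = 16.09² + 3² − 2·16.09·3·cos(90°) = 268, so CF = 2·√67.

Therefore, the length of CF = 2·√67.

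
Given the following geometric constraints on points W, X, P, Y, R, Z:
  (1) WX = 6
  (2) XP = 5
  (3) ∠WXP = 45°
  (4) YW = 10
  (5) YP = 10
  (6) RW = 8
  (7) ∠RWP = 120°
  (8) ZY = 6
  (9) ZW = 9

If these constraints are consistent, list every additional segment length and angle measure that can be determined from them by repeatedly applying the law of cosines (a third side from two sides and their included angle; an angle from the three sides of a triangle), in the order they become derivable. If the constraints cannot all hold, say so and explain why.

The constraints are consistent. Derivable facts, in order:
After 1 step:
- WP ≈ 4.31
- ∠WYZ = 62.72°
- ∠WZY = 80.94°
- ∠YWZ = 36.34°
After 2 steps:
- PR ≈ 10.82
- ∠PWX = 55.12°
- ∠PWY = 77.56°
- ∠PYW = 24.89°
- ∠WPX = 79.88°
- ∠WPY = 77.56°
After 3 steps:
- ∠PRW = 20.18°
- ∠RPW = 39.82°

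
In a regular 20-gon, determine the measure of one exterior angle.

Each exterior angle of a regular n-gon is 360 / n.
For n = 20: 360 / 20 = 18 degrees.

18 degrees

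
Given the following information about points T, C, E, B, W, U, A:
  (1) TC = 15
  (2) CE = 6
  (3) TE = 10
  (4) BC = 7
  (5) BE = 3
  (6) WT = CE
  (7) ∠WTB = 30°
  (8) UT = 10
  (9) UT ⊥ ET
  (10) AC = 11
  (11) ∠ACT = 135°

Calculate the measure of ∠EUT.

Step 1: By the law of cosines on triangle UTE: UE² = 10² + 10² − 2·10·10·cos(90°) = 200, so UE = 10·√2.
Step 2: By the inverse law of cosines on triangle EUT: cos(∠EUT) = ((10·√2)² + 10² − 10²) / (2·10·√2·10) = 200/282.84 = 0.7071, so ∠EUT = 45°.

Therefore, the measure of angle ∠EUT = 45°.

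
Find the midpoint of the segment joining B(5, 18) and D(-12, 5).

The midpoint is the average of the coordinates:
x: (5 + -12)/2 = -7/2
y: (18 + 5)/2 = 23/2
Midpoint = (-7/2, 23/2)

(-7/2, 23/2)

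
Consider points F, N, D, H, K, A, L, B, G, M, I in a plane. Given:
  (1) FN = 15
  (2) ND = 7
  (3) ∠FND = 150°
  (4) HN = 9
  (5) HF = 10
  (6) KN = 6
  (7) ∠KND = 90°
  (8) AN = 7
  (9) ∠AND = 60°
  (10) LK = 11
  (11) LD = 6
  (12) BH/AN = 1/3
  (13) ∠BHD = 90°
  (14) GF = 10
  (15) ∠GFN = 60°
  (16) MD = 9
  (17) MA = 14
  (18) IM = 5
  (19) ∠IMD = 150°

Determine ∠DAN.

Step 1: By the law of cosines on triangle AND: AD² = 7² + 7² − 2·7·7·cos(60°) = 49, so AD = 7.
Step 2: By the inverse law of cosines on triangle DAN: cos(∠DAN) = (7² + 7² − 7²) / (2·7·7) = 49/98 = 0.5, so ∠DAN = 60°.

Therefore, the measure of angle ∠DAN = 60°.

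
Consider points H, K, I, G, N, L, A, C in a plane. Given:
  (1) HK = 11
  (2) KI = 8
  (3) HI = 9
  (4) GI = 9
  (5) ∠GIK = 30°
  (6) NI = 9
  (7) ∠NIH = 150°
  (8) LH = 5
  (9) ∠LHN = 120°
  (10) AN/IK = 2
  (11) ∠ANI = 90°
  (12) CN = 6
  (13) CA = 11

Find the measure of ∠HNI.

Step 1: By the law of cosines on triangle NIH: NH² = 9² + 9² − 2·9·9·cos(150°) = 302.3, so NH ≈ 17.39.
Step 2: By the inverse law of cosines on triangle HNI: cos(∠HNI) = (17.39² + 9² − 9²) / (2·17.39·9) = 302.3/312.96 = 0.9659, so ∠HNI = 15°.

Therefore, the measure of angle ∠HNI = 15°.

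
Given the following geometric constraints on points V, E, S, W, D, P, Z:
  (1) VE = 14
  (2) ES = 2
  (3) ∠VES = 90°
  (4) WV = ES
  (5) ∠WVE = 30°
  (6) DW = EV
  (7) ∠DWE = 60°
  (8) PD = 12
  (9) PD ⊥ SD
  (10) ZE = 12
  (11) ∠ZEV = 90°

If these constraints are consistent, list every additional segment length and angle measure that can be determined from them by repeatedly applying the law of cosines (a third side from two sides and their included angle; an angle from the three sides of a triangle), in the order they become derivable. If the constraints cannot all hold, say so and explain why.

The constraints are consistent. Derivable facts, in order:
After 1 step:
- EW ≈ 12.31
- VS = 10·√2
- VZ = 2·√85
After 2 steps:
- ED ≈ 13.24
- ∠ESV = 81.87°
- ∠EVS = 8.13°
- ∠EVZ = 40.6°
- ∠EWV = 145.34°
- ∠EZV = 49.4°
- ∠VEW = 4.66°
After 3 steps:
- ∠DEW = 66.35°
- ∠EDW = 53.65°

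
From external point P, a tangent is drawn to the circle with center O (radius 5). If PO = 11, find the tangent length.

Let T be the point of tangency. Then OT ⊥ PT (radius ⊥ tangent).
In right triangle OTP: OP² = OT² + PT²
11² = 5² + PT²
PT² = 96, PT = 4*sqrt(6)

4*sqrt(6)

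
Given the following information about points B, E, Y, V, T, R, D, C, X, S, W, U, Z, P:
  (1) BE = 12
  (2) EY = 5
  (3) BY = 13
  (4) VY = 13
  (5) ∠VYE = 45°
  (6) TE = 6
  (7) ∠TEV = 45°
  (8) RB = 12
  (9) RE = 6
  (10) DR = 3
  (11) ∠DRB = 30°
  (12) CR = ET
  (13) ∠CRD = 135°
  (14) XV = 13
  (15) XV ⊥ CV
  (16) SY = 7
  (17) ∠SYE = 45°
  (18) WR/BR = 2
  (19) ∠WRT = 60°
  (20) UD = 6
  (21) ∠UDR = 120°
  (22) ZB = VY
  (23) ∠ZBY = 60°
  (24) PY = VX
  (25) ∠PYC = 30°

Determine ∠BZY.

From the given relations: ZB = VY = 13.
Step 1: By the law of cosines on triangle ZBY: ZY² = 13² + 13² − 2·13·13·cos(60°) = 169, so ZY = 13.
Step 2: By the inverse law of cosines on triangle BZY: cos(∠BZY) = (13² + 13² − 13²) / (2·13·13) = 169/338 = 0.5, so ∠BZY = 60°.

Therefore, the measure of angle ∠BZY = 60°.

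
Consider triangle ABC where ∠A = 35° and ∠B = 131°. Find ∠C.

The interior angles sum to 180°: angle C = 180 - 35 - 131 = 14°.
The triangle is obtuse (angles 35°, 131°, 14°).

14 degrees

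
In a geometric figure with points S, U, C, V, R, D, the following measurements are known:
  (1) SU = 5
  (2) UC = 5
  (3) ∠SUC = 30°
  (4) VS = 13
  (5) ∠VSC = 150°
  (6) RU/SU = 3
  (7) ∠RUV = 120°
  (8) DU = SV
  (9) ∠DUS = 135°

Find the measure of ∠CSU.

Step 1: By the law of cosines on triangle SUC: SC² = 5² + 5² − 2·5·5·cos(30°) = 6.7, so SC ≈ 2.59.
Step 2: By the inverse law of cosines on triangle CSU: cos(∠CSU) = (2.59² + 5² − 5²) / (2·2.59·5) = 6.7/25.88 = 0.2588, so ∠CSU = 75°.

Therefore, the measure of angle ∠CSU = 75°.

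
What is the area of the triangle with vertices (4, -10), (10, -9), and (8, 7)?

Shoelace: Area = (1/2)|4(-9-7) + 10(7--10) + 8(-10--9)| = (1/2)(98) = 49

49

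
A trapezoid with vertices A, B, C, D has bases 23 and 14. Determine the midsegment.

The midsegment of a trapezoid = (base1 + base2) / 2
midsegment = (23 + 14) / 2
midsegment = 37 / 2
midsegment = 37/2

37/2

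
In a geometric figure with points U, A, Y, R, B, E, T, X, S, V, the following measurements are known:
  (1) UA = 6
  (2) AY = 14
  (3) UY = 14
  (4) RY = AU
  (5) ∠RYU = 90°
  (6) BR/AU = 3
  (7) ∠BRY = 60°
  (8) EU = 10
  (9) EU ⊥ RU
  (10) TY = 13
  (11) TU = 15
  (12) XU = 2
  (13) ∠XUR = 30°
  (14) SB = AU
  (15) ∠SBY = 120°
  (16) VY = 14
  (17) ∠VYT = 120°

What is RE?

From the given relations: RY = AU = 6.
Step 1: By the law of cosines on triangle UYR: UR² = 14² + 6² − 2·14·6·cos(90°) = 232, so UR = 2·√58.
Step 2: By the law of cosines on triangle RUE: RE² = (2·√58)² + 10² − 2·2·√58·10·cos(90°) = 332, so RE = 2·√83.

Therefore, the length of RE = 2·√83.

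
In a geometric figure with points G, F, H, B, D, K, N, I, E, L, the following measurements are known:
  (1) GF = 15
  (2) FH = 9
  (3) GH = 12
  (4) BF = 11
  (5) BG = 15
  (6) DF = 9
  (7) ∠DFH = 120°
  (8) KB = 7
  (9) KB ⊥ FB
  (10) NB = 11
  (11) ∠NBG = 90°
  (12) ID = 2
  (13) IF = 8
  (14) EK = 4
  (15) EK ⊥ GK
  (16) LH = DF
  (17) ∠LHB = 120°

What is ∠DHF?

Step 1: By the law of cosines on triangle HFD: HD² = 9² + 9² − 2·9·9·cos(120°) = 243, so HD = 9·√3.
Step 2: By the inverse law of cosines on triangle DHF: cos(∠DHF) = ((9·√3)² + 9² − 9²) / (2·9·√3·9) = 243/280.59 = 0.866, so ∠DHF = 30°.

Therefore, the measure of angle ∠DHF = 30°.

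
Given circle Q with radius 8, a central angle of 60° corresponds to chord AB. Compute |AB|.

Chord = 2(8) sin(30°) = 8

8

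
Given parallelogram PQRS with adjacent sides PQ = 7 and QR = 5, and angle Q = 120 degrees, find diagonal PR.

Using the law of cosines:
d^2 = 7^2 + 5^2 - 2(7)(5)cos(120 degrees)
d^2 = 49 + 25 - 70*-1/2
d^2 = 109
d = sqrt(109)

sqrt(109)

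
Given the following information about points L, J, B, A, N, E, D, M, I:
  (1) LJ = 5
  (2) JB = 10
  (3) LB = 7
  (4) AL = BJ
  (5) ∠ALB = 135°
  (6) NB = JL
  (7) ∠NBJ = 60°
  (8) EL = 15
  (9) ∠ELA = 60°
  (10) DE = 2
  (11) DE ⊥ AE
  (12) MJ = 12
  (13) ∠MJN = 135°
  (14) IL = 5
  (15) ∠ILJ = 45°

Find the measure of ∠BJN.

From the given relations: NB = JL = 5.
Step 1: By the law of cosines on triangle JBN: JN² = 10² + 5² − 2·10·5·cos(60°) = 75, so JN = 5·√3.
Step 2: By the inverse law of cosines on triangle BJN: cos(∠BJN) = (10² + (5·√3)² − 5²) / (2·10·5·√3) = 150/173.21 = 0.866, so ∠BJN = 30°.

Therefore, the measure of angle ∠BJN = 30°.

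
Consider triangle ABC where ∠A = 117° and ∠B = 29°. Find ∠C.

By the triangle angle sum property, the three interior angles of any triangle add up to 180°.
We know angle A = 117° and angle B = 29°, so their sum is 146°.
Therefore angle C = 180° - 146° = 34°.

34 degrees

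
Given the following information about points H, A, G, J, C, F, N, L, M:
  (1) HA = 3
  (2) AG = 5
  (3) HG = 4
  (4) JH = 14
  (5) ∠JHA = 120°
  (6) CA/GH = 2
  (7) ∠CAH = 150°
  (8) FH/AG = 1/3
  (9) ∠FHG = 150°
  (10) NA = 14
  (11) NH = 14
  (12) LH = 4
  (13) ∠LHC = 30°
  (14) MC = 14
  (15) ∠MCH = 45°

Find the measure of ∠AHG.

Step 1: By the inverse law of cosines on triangle AHG: cos(∠AHG) = (3² + 4² − 5²) / (2·3·4) = 0/24 = 0, so ∠AHG = 90°.

Therefore, the measure of angle ∠AHG = 90°.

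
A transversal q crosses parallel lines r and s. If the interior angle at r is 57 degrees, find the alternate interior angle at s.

Alternate interior angles are equal: 57 degrees.

57 degrees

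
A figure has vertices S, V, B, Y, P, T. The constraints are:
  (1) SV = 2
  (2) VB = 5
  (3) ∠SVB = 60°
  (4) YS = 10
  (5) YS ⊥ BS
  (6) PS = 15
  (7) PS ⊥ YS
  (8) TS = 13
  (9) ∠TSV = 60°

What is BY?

Step 1: By the law of cosines on triangle BVS: BS² = 5² + 2² − 2·5·2·cos(60°) = 19, so BS = √19.
Step 2: By the law of cosines on triangle BSY: BY² = √19² + 10² − 2·√19·10·cos(90°) = 119, so BY = √119.

Therefore, the length of BY = √119.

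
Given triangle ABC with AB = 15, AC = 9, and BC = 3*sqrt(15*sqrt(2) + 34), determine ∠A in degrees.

By the inverse law of cosines: cos(A) = (AB² + AC² - BC²) / (2 × AB × AC)
cos(A) = (15² + 9² - (3*sqrt(15*sqrt(2) + 34))²) / (2 × 15 × 9)
cos(A) = (225 + 81 - (135*sqrt(2) + 306)) / 270
cos(A) = -sqrt(2)/2
A = arccos(-sqrt(2)/2) = 135°

135°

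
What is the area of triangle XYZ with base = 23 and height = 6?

Area = (1/2) * base * height
Area = (1/2) * 23 * 6
Area = 69

69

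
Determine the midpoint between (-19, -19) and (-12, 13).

The midpoint is the point halfway along the segment.
Move half the horizontal distance: -19 + (-12 - -19)/2 = -19 + 7/2 = -31/2
Move half the vertical distance: -19 + (13 - -19)/2 = -19 + 32/2 = -3
Midpoint = (-31/2, -3)

(-31/2, -3)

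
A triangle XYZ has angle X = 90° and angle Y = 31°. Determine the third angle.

angle Z = 180 - 90 - 31 = 59 degrees.

59 degrees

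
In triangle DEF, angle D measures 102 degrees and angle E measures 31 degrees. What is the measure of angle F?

angle F = 180 - 102 - 31 = 47 degrees.

47 degrees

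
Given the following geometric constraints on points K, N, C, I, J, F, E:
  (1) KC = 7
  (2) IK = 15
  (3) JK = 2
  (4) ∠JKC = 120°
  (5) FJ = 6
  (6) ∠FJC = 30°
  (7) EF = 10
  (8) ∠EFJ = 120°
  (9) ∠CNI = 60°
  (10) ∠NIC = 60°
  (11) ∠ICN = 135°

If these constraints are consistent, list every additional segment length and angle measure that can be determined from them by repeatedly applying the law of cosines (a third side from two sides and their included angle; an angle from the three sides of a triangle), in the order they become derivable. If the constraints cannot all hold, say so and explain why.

These constraints are not satisfiable: (9), (10) and (11) are the three interior angles of triangle CNI, which must sum to 180°, but 60° + 60° + 135° = 255°. No planar figure meets all of them, so nothing further can be derived.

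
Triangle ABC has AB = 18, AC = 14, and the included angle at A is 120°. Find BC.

Law of cosines: BC^2 = 18^2 + 14^2 - 2(18)(14)cos(120°) = 772, so BC = 2*sqrt(193).

2*sqrt(193)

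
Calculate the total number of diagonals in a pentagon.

Total line segments between 5 vertices = C(5,2) = 10.
Subtract the 5 sides: 10 - 5 = 5 diagonals.

5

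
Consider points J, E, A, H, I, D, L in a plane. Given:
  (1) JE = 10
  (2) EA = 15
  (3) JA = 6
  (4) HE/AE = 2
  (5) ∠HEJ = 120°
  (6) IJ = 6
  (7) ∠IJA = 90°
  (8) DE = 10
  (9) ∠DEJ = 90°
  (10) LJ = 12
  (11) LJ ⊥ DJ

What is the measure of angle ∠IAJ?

Step 1: By the law of cosines on triangle AJI: AI² = 6² + 6² − 2·6·6·cos(90°) = 72, so AI = 6·√2.
Step 2: By the inverse law of cosines on triangle IAJ: cos(∠IAJ) = ((6·√2)² + 6² − 6²) / (2·6·√2·6) = 72/101.82 = 0.7071, so ∠IAJ = 45°.

Therefore, the measure of angle ∠IAJ = 45°.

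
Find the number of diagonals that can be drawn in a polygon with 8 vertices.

Total line segments between 8 vertices = C(8,2) = 28.
Subtract the 8 sides: 28 - 8 = 20 diagonals.

20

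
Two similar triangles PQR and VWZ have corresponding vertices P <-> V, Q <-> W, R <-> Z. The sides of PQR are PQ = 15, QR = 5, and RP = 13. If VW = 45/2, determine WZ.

Since the triangles are similar, the ratio of corresponding sides is constant.
Scale factor k = VW / PQ = 45/2 / 15 = 3/2
WZ = k * QR = 3/2 * 5 = 15/2

15/2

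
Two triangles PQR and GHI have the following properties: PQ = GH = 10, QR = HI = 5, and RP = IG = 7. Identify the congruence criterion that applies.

Consider the given information: PQ = GH = 10, QR = HI = 5, and RP = IG = 7
This is not SAS or AAS: SAS requires two sides and the included angle between them. AAS requires two angles and a non-included side.
The correct criterion is SSS. All three pairs of corresponding sides are equal (Side-Side-Side).

SSS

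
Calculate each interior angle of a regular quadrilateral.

Each interior angle of a regular n-gon is (n - 2) * 180 / n.
For n = 4: (4 - 2) * 180 / 4 = 360/4 = 90 degrees.

90 degrees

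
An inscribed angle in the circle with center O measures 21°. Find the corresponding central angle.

By the inscribed angle theorem, the central angle is twice the inscribed angle.
Central angle = 2 × 21° = 42°

42°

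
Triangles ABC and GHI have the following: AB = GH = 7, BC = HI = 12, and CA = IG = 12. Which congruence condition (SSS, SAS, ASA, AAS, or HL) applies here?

The given information matches SSS: All three pairs of corresponding sides are equal (Side-Side-Side).

SSS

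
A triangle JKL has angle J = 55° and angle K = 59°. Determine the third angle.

The interior angles sum to 180°: angle L = 180 - 55 - 59 = 66°.
The triangle is acute (angles 55°, 59°, 66°).

66 degrees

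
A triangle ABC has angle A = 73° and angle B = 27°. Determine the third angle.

angle C = 180 - 73 - 27 = 80 degrees.

80 degrees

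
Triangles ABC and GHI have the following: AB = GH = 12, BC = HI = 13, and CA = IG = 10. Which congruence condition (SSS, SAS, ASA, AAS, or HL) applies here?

The given information provides:
AB = GH = 12, BC = HI = 13, and CA = IG = 10
This matches the SSS congruence theorem.
All three pairs of corresponding sides are equal (Side-Side-Side).

SSS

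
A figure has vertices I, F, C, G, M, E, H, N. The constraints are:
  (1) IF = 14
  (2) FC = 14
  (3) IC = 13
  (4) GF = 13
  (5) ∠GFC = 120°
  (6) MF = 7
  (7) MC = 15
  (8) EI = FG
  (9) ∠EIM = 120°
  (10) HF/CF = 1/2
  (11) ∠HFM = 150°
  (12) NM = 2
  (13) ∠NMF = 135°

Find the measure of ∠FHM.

From the given relations: HF = 1/2·CF = 1/2·14 = 7.
Step 1: By the law of cosines on triangle HFM: HM² = 7² + 7² − 2·7·7·cos(150°) = 182.87, so HM ≈ 13.52.
Step 2: By the inverse law of cosines on triangle FHM: cos(∠FHM) = (7² + 13.52² − 7²) / (2·7·13.52) = 182.87/189.32 = 0.9659, so ∠FHM = 15°.

Therefore, the measure of angle ∠FHM = 15°.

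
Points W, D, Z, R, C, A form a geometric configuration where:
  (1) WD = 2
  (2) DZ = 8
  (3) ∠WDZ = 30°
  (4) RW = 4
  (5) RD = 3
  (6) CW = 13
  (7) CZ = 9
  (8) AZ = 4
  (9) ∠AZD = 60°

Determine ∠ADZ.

Step 1: By the law of cosines on triangle DZA: DA² = 8² + 4² − 2·8·4·cos(60°) = 48, so DA = 4·√3.
Step 2: By the inverse law of cosines on triangle ADZ: cos(∠ADZ) = ((4·√3)² + 8² − 4²) / (2·4·√3·8) = 96/110.85 = 0.866, so ∠ADZ = 30°.

Therefore, the measure of angle ∠ADZ = 30°.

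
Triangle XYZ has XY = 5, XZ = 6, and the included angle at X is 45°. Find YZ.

By the law of cosines: YZ^2 = XY^2 + XZ^2 - 2*XY*XZ*cos(X)
YZ^2 = 5^2 + 6^2 - 2*5*6*cos(45°)
YZ^2 = 25 + 36 - 60*(sqrt(2)/2)
YZ^2 = 61 - 30*sqrt(2)
YZ = sqrt(61 - 30*sqrt(2))

sqrt(61 - 30*sqrt(2))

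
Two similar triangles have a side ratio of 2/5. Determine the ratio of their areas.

Area ratio = (side ratio)^2 = (2/5)^2 = 4:25.

4:25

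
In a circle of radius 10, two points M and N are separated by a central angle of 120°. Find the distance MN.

Chord length = 2r sin(θ/2)
= 2 × 10 × sin(120°/2)
= 2 × 10 × sin(60°)
= 10*sqrt(3)

10*sqrt(3)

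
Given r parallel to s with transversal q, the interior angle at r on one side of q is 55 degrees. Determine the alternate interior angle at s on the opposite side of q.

Alternate interior angles formed by parallel lines and a transversal are equal.
The given angle is 55 degrees.
The alternate interior angle = 55 degrees.

55 degrees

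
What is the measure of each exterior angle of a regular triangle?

Each exterior angle of a regular n-gon is 360 / n.
For n = 3: 360 / 3 = 120 degrees.

120 degrees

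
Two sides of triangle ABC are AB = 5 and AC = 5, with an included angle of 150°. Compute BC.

Law of cosines: BC^2 = 5^2 + 5^2 - 2(5)(5)cos(150°) = 25*sqrt(3) + 50, so BC = 5*sqrt(sqrt(3) + 2).

5*sqrt(sqrt(3) + 2)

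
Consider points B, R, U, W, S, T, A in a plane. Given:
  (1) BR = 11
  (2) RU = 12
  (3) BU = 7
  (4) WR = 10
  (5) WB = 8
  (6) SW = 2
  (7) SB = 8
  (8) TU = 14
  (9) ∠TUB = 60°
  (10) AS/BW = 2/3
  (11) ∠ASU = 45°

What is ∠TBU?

Step 1: By the law of cosines on triangle BUT: BT² = 7² + 14² − 2·7·14·cos(60°) = 147, so BT = 7·√3.
Step 2: By the inverse law of cosines on triangle TBU: cos(∠TBU) = ((7·√3)² + 7² − 14²) / (2·7·√3·7) = 0/169.74 = 0, so ∠TBU = 90°.

Therefore, the measure of angle ∠TBU = 90°.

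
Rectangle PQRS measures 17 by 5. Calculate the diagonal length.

Using the Pythagorean theorem:
d² = 17² + 5² = 289 + 25 = 314
d = sqrt(314)

sqrt(314)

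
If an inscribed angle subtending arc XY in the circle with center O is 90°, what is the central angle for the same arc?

Central angle = 2 × 90° = 180° (inscribed angle theorem).

180°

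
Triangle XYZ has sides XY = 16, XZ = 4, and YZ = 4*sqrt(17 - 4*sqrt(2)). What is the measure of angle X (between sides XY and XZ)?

By the inverse law of cosines: cos(X) = (XY² + XZ² - YZ²) / (2 × XY × XZ)
cos(X) = (16² + 4² - (4*sqrt(17 - 4*sqrt(2)))²) / (2 × 16 × 4)
cos(X) = (256 + 16 - (272 - 64*sqrt(2))) / 128
cos(X) = sqrt(2)/2
X = arccos(sqrt(2)/2) = 45°

45°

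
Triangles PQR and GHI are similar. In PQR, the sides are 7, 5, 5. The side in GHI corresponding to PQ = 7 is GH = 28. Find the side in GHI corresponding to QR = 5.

Similar triangles have proportional sides. Setting up the proportion:
GH / PQ = HI / QR
28 / 7 = HI / 5
HI = 5 * 28 / 7 = 20.

20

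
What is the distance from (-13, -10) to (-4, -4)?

d = sqrt((9)^2 + (6)^2) = sqrt(117) = 3*sqrt(13)

3*sqrt(13)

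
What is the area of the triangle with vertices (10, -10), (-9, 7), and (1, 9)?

Using the Shoelace formula for a triangle:
Area = (1/2)|x0(y1 - y2) + x1(y2 - y0) + x2(y0 - y1)|
Area = (1/2)|10(7 - 9) + -9(9 - -10) + 1(-10 - 7)|
Area = (1/2)|-20 + -171 + -17|
Area = (1/2)|-208|
Area = (1/2)(208)
Area = 104

104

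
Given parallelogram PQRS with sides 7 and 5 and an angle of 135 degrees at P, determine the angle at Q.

Opposite sides of a parallelogram are parallel, so consecutive angles form co-interior angles on a transversal.
Co-interior angles sum to 180°, giving angle Q = 180 - 135 = 45 degrees.

45 degrees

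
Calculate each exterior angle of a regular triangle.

Each exterior angle of a regular n-gon is 360 / n.
For n = 3: 360 / 3 = 120 degrees.

120 degrees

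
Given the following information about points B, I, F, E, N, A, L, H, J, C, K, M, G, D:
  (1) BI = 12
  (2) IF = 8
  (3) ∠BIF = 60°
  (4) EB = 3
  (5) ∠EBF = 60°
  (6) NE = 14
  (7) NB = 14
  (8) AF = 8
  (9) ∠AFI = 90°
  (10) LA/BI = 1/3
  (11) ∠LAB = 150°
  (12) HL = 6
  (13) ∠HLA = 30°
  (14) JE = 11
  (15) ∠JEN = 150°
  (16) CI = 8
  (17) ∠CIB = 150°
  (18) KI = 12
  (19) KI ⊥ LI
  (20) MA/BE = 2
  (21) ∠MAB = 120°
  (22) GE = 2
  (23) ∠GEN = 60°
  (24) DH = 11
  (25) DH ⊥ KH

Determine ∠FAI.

Step 1: By the law of cosines on triangle AFI: AI² = 8² + 8² − 2·8·8·cos(90°) = 128, so AI = 8·√2.
Step 2: By the inverse law of cosines on triangle FAI: cos(∠FAI) = (8² + (8·√2)² − 8²) / (2·8·8·√2) = 128/181.02 = 0.7071, so ∠FAI = 45°.

Therefore, the measure of angle ∠FAI = 45°.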